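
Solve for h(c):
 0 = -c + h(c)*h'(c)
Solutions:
 h(c) = -sqrt(C1 + c^2)
 h(c) = sqrt(C1 + c^2)


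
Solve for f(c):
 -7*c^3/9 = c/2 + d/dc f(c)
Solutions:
 f(c) = C1 - 7*c^4/36 - c^2/4


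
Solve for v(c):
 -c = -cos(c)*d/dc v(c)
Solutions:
 v(c) = C1 + Integral(c/cos(c), c)


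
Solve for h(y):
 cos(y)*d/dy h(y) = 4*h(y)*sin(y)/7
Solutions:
 h(y) = C1/cos(y)^(4/7)


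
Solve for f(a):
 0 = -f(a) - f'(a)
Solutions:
 f(a) = C1*exp(-a)


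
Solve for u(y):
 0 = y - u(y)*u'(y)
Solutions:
 u(y) = -sqrt(C1 + y^2)
 u(y) = sqrt(C1 + y^2)


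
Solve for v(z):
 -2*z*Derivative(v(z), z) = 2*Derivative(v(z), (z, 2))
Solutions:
 v(z) = C1 + C2*erf(sqrt(2)*z/2)


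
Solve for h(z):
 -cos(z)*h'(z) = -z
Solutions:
 h(z) = C1 + Integral(z/cos(z), z)


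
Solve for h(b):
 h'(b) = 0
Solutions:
 h(b) = C1


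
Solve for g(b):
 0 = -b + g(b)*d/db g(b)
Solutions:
 g(b) = -sqrt(C1 + b^2)
 g(b) = sqrt(C1 + b^2)


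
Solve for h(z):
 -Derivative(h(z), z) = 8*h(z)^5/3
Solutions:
 h(z) = -3^(1/4)*(1/(C1 + 32*z))^(1/4)
 h(z) = 3^(1/4)*(1/(C1 + 32*z))^(1/4)
 h(z) = -3^(1/4)*I*(1/(C1 + 32*z))^(1/4)
 h(z) = 3^(1/4)*I*(1/(C1 + 32*z))^(1/4)


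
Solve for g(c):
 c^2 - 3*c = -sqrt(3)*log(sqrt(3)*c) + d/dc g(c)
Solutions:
 g(c) = C1 + c^3/3 - 3*c^2/2 + sqrt(3)*c*log(c) - sqrt(3)*c + sqrt(3)*c*log(3)/2


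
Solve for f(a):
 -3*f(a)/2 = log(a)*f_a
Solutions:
 f(a) = C1*exp(-3*li(a)/2)


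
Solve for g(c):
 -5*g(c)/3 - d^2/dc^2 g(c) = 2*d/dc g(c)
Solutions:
 g(c) = (C1*sin(sqrt(6)*c/3) + C2*cos(sqrt(6)*c/3))*exp(-c)


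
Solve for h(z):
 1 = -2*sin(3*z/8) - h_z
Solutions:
 h(z) = C1 - z + 16*cos(3*z/8)/3


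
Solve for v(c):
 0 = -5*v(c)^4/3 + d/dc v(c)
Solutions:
 v(c) = (-1/(C1 + 5*c))^(1/3)
 v(c) = (-1/(C1 + 5*c))^(1/3)*(-1 - sqrt(3)*I)/2
 v(c) = (-1/(C1 + 5*c))^(1/3)*(-1 + sqrt(3)*I)/2


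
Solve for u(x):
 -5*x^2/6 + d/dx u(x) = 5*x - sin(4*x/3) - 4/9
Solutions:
 u(x) = C1 + 5*x^3/18 + 5*x^2/2 - 4*x/9 + 3*cos(4*x/3)/4


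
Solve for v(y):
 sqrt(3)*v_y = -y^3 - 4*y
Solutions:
 v(y) = C1 - sqrt(3)*y^4/12 - 2*sqrt(3)*y^2/3


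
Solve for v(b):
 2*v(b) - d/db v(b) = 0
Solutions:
 v(b) = C1*exp(2*b)


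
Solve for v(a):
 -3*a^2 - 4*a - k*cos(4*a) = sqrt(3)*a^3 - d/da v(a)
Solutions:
 v(a) = C1 + sqrt(3)*a^4/4 + a^3 + 2*a^2 + k*sin(4*a)/4


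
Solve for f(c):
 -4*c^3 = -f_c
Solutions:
 f(c) = C1 + c^4


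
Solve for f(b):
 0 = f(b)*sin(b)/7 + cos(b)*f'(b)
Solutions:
 f(b) = C1*cos(b)^(1/7)


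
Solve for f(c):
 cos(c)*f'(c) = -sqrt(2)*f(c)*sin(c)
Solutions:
 f(c) = C1*cos(c)^(sqrt(2))


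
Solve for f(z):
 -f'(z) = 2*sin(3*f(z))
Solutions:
 f(z) = -acos((-C1 - exp(12*z))/(C1 - exp(12*z)))/3 + 2*pi/3
 f(z) = acos((-C1 - exp(12*z))/(C1 - exp(12*z)))/3


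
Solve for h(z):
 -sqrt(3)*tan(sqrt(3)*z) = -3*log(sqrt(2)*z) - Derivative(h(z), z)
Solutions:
 h(z) = C1 - 3*z*log(z) - 3*z*log(2)/2 + 3*z - log(cos(sqrt(3)*z))


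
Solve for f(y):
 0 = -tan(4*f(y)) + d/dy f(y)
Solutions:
 f(y) = -asin(C1*exp(4*y))/4 + pi/4
 f(y) = asin(C1*exp(4*y))/4


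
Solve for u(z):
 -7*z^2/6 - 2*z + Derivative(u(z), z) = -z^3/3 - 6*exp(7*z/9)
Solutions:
 u(z) = C1 - z^4/12 + 7*z^3/18 + z^2 - 54*exp(7*z/9)/7


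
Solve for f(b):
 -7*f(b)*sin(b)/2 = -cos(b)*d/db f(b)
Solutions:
 f(b) = C1/cos(b)^(7/2)


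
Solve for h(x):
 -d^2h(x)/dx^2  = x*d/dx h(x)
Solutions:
 h(x) = C1 + C2*erf(sqrt(2)*x/2)


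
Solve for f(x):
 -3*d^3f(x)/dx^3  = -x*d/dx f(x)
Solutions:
 f(x) = C1 + Integral(C2*airyai(3^(2/3)*x/3) + C3*airybi(3^(2/3)*x/3), x)


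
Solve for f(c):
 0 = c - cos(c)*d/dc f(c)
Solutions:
 f(c) = C1 + Integral(c/cos(c), c)


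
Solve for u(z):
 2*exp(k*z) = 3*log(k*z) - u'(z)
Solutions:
 u(z) = C1 + 3*z*log(k*z) - 3*z + Piecewise((-2*exp(k*z)/k, Ne(k, 0)), (-2*z, True))


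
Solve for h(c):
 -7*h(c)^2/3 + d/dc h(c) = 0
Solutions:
 h(c) = -3/(C1 + 7*c)


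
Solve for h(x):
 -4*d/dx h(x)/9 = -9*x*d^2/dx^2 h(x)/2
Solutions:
 h(x) = C1 + C2*x^(89/81)


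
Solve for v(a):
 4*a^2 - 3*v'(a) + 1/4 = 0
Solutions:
 v(a) = C1 + 4*a^3/9 + a/12


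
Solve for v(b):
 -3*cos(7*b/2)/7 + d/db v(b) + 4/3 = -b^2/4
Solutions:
 v(b) = C1 - b^3/12 - 4*b/3 + 6*sin(7*b/2)/49


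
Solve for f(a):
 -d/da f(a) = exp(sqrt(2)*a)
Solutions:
 f(a) = C1 - sqrt(2)*exp(sqrt(2)*a)/2


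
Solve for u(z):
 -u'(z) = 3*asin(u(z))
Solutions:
 Integral(1/asin(_y), (_y, u(z))) = C1 - 3*z


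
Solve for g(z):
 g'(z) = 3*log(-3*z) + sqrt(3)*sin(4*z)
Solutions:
 g(z) = C1 + 3*z*log(-z) - 3*z + 3*z*log(3) - sqrt(3)*cos(4*z)/4


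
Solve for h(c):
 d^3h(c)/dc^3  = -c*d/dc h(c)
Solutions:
 h(c) = C1 + Integral(C2*airyai(-c) + C3*airybi(-c), c)


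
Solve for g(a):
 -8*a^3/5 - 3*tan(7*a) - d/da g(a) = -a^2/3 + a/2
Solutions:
 g(a) = C1 - 2*a^4/5 + a^3/9 - a^2/4 + 3*log(cos(7*a))/7


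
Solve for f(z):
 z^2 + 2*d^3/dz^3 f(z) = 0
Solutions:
 f(z) = C1 + C2*z + C3*z^2 - z^5/120


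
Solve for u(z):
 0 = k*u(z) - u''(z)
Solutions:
 u(z) = C1*exp(-sqrt(k)*z) + C2*exp(sqrt(k)*z)


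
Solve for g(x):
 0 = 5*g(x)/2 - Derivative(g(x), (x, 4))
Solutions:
 g(x) = C1*exp(-2^(3/4)*5^(1/4)*x/2) + C2*exp(2^(3/4)*5^(1/4)*x/2) + C3*sin(2^(3/4)*5^(1/4)*x/2) + C4*cos(2^(3/4)*5^(1/4)*x/2)


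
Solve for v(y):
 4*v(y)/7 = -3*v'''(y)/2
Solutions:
 v(y) = C3*exp(-2*21^(2/3)*y/21) + (C1*sin(3^(1/6)*7^(2/3)*y/7) + C2*cos(3^(1/6)*7^(2/3)*y/7))*exp(21^(2/3)*y/21)


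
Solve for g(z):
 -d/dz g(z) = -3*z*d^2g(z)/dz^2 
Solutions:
 g(z) = C1 + C2*z^(4/3)


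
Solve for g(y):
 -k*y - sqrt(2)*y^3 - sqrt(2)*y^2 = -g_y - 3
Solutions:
 g(y) = C1 + k*y^2/2 + sqrt(2)*y^4/4 + sqrt(2)*y^3/3 - 3*y


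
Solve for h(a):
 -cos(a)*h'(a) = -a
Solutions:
 h(a) = C1 + Integral(a/cos(a), a)


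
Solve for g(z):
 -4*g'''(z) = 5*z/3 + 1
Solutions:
 g(z) = C1 + C2*z + C3*z^2 - 5*z^4/288 - z^3/24


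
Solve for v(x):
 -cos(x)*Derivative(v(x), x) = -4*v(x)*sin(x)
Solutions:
 v(x) = C1/cos(x)^4


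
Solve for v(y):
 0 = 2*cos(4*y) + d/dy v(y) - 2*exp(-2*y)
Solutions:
 v(y) = C1 - sin(4*y)/2 - exp(-2*y)


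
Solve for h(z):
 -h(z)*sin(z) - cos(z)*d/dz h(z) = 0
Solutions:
 h(z) = C1*cos(z)


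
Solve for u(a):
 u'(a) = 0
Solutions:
 u(a) = C1


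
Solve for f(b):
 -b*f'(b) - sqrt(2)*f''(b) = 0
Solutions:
 f(b) = C1 + C2*erf(2^(1/4)*b/2)


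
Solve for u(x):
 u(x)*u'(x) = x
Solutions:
 u(x) = -sqrt(C1 + x^2)
 u(x) = sqrt(C1 + x^2)


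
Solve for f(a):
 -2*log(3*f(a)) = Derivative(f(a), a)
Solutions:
 Integral(1/(log(_y) + log(3)), (_y, f(a)))/2 = C1 - a


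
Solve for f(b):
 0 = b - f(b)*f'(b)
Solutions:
 f(b) = -sqrt(C1 + b^2)
 f(b) = sqrt(C1 + b^2)


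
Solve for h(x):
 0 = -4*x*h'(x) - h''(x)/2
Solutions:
 h(x) = C1 + C2*erf(2*x)


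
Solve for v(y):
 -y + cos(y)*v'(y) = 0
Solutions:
 v(y) = C1 + Integral(y/cos(y), y)


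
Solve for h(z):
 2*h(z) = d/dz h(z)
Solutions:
 h(z) = C1*exp(2*z)


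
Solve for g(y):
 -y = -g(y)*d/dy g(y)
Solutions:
 g(y) = -sqrt(C1 + y^2)
 g(y) = sqrt(C1 + y^2)


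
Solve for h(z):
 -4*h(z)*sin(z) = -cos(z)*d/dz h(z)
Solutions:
 h(z) = C1/cos(z)^4


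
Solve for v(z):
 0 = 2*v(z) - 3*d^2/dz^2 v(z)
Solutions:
 v(z) = C1*exp(-sqrt(6)*z/3) + C2*exp(sqrt(6)*z/3)


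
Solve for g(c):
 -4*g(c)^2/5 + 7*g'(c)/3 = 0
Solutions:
 g(c) = -35/(C1 + 12*c)


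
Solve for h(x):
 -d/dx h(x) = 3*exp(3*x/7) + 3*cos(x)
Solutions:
 h(x) = C1 - 7*exp(3*x/7) - 3*sin(x)


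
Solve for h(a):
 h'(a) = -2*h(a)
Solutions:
 h(a) = C1*exp(-2*a)


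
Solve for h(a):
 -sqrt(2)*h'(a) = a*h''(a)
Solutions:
 h(a) = C1 + C2*a^(1 - sqrt(2))


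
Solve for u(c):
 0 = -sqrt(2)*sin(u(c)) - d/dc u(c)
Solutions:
 u(c) = -acos((-C1 - exp(2*sqrt(2)*c))/(C1 - exp(2*sqrt(2)*c))) + 2*pi
 u(c) = acos((-C1 - exp(2*sqrt(2)*c))/(C1 - exp(2*sqrt(2)*c)))


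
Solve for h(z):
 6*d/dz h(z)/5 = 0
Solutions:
 h(z) = C1


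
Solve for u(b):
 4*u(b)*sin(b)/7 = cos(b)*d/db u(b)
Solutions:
 u(b) = C1/cos(b)^(4/7)


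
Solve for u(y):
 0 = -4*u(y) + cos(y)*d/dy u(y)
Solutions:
 u(y) = C1*(sin(y)^2 + 2*sin(y) + 1)/(sin(y)^2 - 2*sin(y) + 1)


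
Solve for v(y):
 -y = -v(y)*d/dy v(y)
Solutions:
 v(y) = -sqrt(C1 + y^2)
 v(y) = sqrt(C1 + y^2)


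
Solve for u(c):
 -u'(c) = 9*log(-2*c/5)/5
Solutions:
 u(c) = C1 - 9*c*log(-c)/5 + 9*c*(-log(2) + 1 + log(5))/5


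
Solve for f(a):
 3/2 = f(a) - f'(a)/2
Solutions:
 f(a) = C1*exp(2*a) + 3/2


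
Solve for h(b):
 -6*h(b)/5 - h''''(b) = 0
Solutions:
 h(b) = (C1*sin(10^(3/4)*3^(1/4)*b/10) + C2*cos(10^(3/4)*3^(1/4)*b/10))*exp(-10^(3/4)*3^(1/4)*b/10) + (C3*sin(10^(3/4)*3^(1/4)*b/10) + C4*cos(10^(3/4)*3^(1/4)*b/10))*exp(10^(3/4)*3^(1/4)*b/10)


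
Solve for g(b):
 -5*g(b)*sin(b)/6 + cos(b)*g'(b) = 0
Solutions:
 g(b) = C1/cos(b)^(5/6)


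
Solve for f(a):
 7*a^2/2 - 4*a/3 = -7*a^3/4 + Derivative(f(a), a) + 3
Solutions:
 f(a) = C1 + 7*a^4/16 + 7*a^3/6 - 2*a^2/3 - 3*a


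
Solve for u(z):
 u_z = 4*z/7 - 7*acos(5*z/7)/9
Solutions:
 u(z) = C1 + 2*z^2/7 - 7*z*acos(5*z/7)/9 + 7*sqrt(49 - 25*z^2)/45


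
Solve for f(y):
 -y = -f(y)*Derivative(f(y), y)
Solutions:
 f(y) = -sqrt(C1 + y^2)
 f(y) = sqrt(C1 + y^2)


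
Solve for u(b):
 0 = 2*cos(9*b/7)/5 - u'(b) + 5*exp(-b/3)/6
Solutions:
 u(b) = C1 + 14*sin(9*b/7)/45 - 5*exp(-b/3)/2


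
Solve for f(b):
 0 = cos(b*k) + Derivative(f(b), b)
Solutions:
 f(b) = C1 - sin(b*k)/k


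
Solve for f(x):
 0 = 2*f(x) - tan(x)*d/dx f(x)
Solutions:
 f(x) = C1*sin(x)^2


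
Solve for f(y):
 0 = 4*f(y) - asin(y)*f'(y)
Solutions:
 f(y) = C1*exp(4*Integral(1/asin(y), y))


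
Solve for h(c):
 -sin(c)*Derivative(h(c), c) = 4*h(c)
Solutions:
 h(c) = C1*(cos(c)^2 + 2*cos(c) + 1)/(cos(c)^2 - 2*cos(c) + 1)


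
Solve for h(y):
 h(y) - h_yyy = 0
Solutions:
 h(y) = C3*exp(y) + (C1*sin(sqrt(3)*y/2) + C2*cos(sqrt(3)*y/2))*exp(-y/2)


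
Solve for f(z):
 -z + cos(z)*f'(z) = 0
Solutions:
 f(z) = C1 + Integral(z/cos(z), z)


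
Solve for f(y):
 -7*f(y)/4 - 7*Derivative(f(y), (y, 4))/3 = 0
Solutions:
 f(y) = (C1*sin(3^(1/4)*y/2) + C2*cos(3^(1/4)*y/2))*exp(-3^(1/4)*y/2) + (C3*sin(3^(1/4)*y/2) + C4*cos(3^(1/4)*y/2))*exp(3^(1/4)*y/2)


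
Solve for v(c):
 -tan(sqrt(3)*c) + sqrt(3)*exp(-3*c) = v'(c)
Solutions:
 v(c) = C1 - sqrt(3)*log(tan(sqrt(3)*c)^2 + 1)/6 - sqrt(3)*exp(-3*c)/3


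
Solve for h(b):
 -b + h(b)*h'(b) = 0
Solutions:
 h(b) = -sqrt(C1 + b^2)
 h(b) = sqrt(C1 + b^2)


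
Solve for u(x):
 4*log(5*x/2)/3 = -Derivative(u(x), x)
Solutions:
 u(x) = C1 - 4*x*log(x)/3 - 4*x*log(5)/3 + 4*x*log(2)/3 + 4*x/3


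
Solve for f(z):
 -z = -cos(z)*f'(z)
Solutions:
 f(z) = C1 + Integral(z/cos(z), z)


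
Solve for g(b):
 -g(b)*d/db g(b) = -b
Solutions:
 g(b) = -sqrt(C1 + b^2)
 g(b) = sqrt(C1 + b^2)


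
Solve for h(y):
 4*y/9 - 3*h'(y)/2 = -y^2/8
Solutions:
 h(y) = C1 + y^3/36 + 4*y^2/27


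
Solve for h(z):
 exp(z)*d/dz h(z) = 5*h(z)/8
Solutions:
 h(z) = C1*exp(-5*exp(-z)/8)


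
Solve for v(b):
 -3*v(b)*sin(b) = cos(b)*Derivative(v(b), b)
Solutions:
 v(b) = C1*cos(b)^3


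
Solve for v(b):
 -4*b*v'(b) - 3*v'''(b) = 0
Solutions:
 v(b) = C1 + Integral(C2*airyai(-6^(2/3)*b/3) + C3*airybi(-6^(2/3)*b/3), b)


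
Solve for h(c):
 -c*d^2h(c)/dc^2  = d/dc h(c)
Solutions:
 h(c) = C1 + C2*log(c)


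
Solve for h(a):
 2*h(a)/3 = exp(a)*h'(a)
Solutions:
 h(a) = C1*exp(-2*exp(-a)/3)


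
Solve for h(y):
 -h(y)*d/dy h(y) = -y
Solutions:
 h(y) = -sqrt(C1 + y^2)
 h(y) = sqrt(C1 + y^2)


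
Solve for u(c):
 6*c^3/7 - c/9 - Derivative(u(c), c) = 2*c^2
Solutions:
 u(c) = C1 + 3*c^4/14 - 2*c^3/3 - c^2/18


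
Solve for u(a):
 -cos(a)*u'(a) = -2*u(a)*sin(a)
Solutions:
 u(a) = C1/cos(a)^2


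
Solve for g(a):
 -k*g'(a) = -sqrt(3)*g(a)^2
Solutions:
 g(a) = -k/(C1*k + sqrt(3)*a)


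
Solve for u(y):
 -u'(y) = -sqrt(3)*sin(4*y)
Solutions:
 u(y) = C1 - sqrt(3)*cos(4*y)/4


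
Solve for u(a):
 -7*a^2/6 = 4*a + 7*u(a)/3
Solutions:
 u(a) = a*(-7*a - 24)/14


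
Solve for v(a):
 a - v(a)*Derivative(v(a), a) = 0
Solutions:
 v(a) = -sqrt(C1 + a^2)
 v(a) = sqrt(C1 + a^2)


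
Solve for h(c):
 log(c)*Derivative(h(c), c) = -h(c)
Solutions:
 h(c) = C1*exp(-li(c))


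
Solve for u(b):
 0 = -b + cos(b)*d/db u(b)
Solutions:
 u(b) = C1 + Integral(b/cos(b), b)


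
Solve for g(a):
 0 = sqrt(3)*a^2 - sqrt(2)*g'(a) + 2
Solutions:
 g(a) = C1 + sqrt(6)*a^3/6 + sqrt(2)*a


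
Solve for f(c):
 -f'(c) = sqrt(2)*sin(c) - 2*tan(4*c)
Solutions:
 f(c) = C1 - log(cos(4*c))/2 + sqrt(2)*cos(c)


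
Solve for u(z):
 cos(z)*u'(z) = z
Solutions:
 u(z) = C1 + Integral(z/cos(z), z)


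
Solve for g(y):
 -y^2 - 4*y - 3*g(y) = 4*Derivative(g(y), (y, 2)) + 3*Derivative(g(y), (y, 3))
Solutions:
 g(y) = C1*exp(y*(-16 + 32*2^(1/3)/(27*sqrt(985) + 857)^(1/3) + 2^(2/3)*(27*sqrt(985) + 857)^(1/3))/36)*sin(2^(1/3)*sqrt(3)*y*(-2^(1/3)*(27*sqrt(985) + 857)^(1/3) + 32/(27*sqrt(985) + 857)^(1/3))/36) + C2*exp(y*(-16 + 32*2^(1/3)/(27*sqrt(985) + 857)^(1/3) + 2^(2/3)*(27*sqrt(985) + 857)^(1/3))/36)*cos(2^(1/3)*sqrt(3)*y*(-2^(1/3)*(27*sqrt(985) + 857)^(1/3) + 32/(27*sqrt(985) + 857)^(1/3))/36) + C3*exp(-y*(32*2^(1/3)/(27*sqrt(985) + 857)^(1/3) + 8 + 2^(2/3)*(27*sqrt(985) + 857)^(1/3))/18) - y^2/3 - 4*y/3 + 8/9


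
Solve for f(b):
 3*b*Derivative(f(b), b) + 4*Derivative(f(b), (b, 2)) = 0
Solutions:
 f(b) = C1 + C2*erf(sqrt(6)*b/4)


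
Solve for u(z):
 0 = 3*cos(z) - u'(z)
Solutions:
 u(z) = C1 + 3*sin(z)


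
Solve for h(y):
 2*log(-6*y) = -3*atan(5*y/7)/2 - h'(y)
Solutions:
 h(y) = C1 - 2*y*log(-y) - 3*y*atan(5*y/7)/2 - 2*y*log(6) + 2*y + 21*log(25*y^2 + 49)/20


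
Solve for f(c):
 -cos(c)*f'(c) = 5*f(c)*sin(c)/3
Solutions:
 f(c) = C1*cos(c)^(5/3)


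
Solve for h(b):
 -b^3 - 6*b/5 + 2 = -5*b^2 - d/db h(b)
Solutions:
 h(b) = C1 + b^4/4 - 5*b^3/3 + 3*b^2/5 - 2*b


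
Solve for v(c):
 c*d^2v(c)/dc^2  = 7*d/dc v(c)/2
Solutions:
 v(c) = C1 + C2*c^(9/2)


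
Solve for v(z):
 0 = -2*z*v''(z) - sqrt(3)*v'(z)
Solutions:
 v(z) = C1 + C2*z^(1 - sqrt(3)/2)


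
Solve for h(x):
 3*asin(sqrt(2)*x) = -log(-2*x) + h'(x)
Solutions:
 h(x) = C1 + x*log(-x) + 3*x*asin(sqrt(2)*x) - x + x*log(2) + 3*sqrt(2)*sqrt(1 - 2*x^2)/2


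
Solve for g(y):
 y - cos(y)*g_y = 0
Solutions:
 g(y) = C1 + Integral(y/cos(y), y)


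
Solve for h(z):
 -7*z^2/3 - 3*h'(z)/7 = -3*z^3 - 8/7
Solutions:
 h(z) = C1 + 7*z^4/4 - 49*z^3/27 + 8*z/3


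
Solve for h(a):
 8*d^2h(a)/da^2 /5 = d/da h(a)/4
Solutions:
 h(a) = C1 + C2*exp(5*a/32)


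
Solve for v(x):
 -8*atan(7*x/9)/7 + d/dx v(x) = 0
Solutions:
 v(x) = C1 + 8*x*atan(7*x/9)/7 - 36*log(49*x^2 + 81)/49


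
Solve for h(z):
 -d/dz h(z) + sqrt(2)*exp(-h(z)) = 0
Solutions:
 h(z) = log(C1 + sqrt(2)*z)


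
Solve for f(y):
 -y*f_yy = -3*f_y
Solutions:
 f(y) = C1 + C2*y^4


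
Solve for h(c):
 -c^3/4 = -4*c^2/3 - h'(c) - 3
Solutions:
 h(c) = C1 + c^4/16 - 4*c^3/9 - 3*c


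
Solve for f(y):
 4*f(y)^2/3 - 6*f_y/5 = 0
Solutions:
 f(y) = -9/(C1 + 10*y)


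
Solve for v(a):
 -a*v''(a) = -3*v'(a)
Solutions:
 v(a) = C1 + C2*a^4


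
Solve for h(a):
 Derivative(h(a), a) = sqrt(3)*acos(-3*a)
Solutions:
 h(a) = C1 + sqrt(3)*(a*acos(-3*a) + sqrt(1 - 9*a^2)/3)


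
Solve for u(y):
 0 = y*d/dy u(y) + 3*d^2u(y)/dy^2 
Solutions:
 u(y) = C1 + C2*erf(sqrt(6)*y/6)


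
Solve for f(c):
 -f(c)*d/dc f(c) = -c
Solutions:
 f(c) = -sqrt(C1 + c^2)
 f(c) = sqrt(C1 + c^2)


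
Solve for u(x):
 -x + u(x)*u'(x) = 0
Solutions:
 u(x) = -sqrt(C1 + x^2)
 u(x) = sqrt(C1 + x^2)


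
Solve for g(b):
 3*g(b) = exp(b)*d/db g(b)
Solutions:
 g(b) = C1*exp(-3*exp(-b))


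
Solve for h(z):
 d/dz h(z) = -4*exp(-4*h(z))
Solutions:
 h(z) = log(-I*(C1 - 16*z)^(1/4))
 h(z) = log(I*(C1 - 16*z)^(1/4))
 h(z) = log(-(C1 - 16*z)^(1/4))
 h(z) = log(C1 - 16*z)/4


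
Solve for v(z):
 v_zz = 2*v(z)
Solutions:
 v(z) = C1*exp(-sqrt(2)*z) + C2*exp(sqrt(2)*z)


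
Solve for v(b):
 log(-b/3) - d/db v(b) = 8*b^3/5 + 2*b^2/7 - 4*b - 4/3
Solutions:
 v(b) = C1 - 2*b^4/5 - 2*b^3/21 + 2*b^2 + b*log(-b) + b*(1/3 - log(3))


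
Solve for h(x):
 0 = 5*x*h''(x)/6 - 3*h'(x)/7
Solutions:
 h(x) = C1 + C2*x^(53/35)


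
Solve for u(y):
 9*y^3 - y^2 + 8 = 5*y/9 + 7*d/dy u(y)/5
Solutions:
 u(y) = C1 + 45*y^4/28 - 5*y^3/21 - 25*y^2/126 + 40*y/7


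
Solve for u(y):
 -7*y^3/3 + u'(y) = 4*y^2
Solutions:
 u(y) = C1 + 7*y^4/12 + 4*y^3/3


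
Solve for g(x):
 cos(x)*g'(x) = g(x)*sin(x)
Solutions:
 g(x) = C1/cos(x)


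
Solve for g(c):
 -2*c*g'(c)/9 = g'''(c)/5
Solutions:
 g(c) = C1 + Integral(C2*airyai(-30^(1/3)*c/3) + C3*airybi(-30^(1/3)*c/3), c)


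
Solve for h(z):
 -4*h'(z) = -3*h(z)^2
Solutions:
 h(z) = -4/(C1 + 3*z)


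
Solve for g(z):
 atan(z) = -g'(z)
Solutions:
 g(z) = C1 - z*atan(z) + log(z^2 + 1)/2


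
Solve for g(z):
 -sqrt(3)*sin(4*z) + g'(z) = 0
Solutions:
 g(z) = C1 - sqrt(3)*cos(4*z)/4


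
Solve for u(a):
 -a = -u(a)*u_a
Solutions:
 u(a) = -sqrt(C1 + a^2)
 u(a) = sqrt(C1 + a^2)


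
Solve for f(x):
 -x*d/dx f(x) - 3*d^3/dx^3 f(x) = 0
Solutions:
 f(x) = C1 + Integral(C2*airyai(-3^(2/3)*x/3) + C3*airybi(-3^(2/3)*x/3), x)


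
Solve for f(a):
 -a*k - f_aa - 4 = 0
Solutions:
 f(a) = C1 + C2*a - a^3*k/6 - 2*a^2


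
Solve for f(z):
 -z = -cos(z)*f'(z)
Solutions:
 f(z) = C1 + Integral(z/cos(z), z)


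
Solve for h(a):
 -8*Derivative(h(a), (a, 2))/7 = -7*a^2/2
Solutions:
 h(a) = C1 + C2*a + 49*a^4/192


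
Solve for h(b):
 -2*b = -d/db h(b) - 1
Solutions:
 h(b) = C1 + b^2 - b


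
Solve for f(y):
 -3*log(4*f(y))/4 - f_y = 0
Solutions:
 4*Integral(1/(log(_y) + 2*log(2)), (_y, f(y)))/3 = C1 - y


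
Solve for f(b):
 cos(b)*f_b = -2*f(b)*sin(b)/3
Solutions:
 f(b) = C1*cos(b)^(2/3)


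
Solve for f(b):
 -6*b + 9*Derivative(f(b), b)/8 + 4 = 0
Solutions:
 f(b) = C1 + 8*b^2/3 - 32*b/9


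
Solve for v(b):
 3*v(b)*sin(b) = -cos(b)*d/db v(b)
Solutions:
 v(b) = C1*cos(b)^3


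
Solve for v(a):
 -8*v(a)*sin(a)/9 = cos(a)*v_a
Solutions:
 v(a) = C1*cos(a)^(8/9)


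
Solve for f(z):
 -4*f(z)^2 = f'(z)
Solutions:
 f(z) = 1/(C1 + 4*z)


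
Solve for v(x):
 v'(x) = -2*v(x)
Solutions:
 v(x) = C1*exp(-2*x)


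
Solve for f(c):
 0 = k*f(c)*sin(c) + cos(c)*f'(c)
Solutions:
 f(c) = C1*exp(k*log(cos(c)))


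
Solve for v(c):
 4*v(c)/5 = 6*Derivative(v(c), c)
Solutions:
 v(c) = C1*exp(2*c/15)


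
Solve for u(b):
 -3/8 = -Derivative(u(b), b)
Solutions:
 u(b) = C1 + 3*b/8


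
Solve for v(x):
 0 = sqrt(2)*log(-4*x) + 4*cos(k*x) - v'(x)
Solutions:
 v(x) = C1 + sqrt(2)*x*(log(-x) - 1) + 2*sqrt(2)*x*log(2) + 4*Piecewise((sin(k*x)/k, Ne(k, 0)), (x, True))


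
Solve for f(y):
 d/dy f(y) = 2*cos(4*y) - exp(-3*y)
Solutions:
 f(y) = C1 + sin(4*y)/2 + exp(-3*y)/3


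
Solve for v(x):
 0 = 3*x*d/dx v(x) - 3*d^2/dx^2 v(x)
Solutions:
 v(x) = C1 + C2*erfi(sqrt(2)*x/2)


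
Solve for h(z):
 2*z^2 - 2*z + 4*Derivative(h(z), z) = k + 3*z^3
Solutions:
 h(z) = C1 + k*z/4 + 3*z^4/16 - z^3/6 + z^2/4


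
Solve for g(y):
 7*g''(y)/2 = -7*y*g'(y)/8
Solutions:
 g(y) = C1 + C2*erf(sqrt(2)*y/4)


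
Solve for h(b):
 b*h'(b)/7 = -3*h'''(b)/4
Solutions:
 h(b) = C1 + Integral(C2*airyai(-42^(2/3)*b/21) + C3*airybi(-42^(2/3)*b/21), b)


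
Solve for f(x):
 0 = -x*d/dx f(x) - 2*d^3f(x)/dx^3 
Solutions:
 f(x) = C1 + Integral(C2*airyai(-2^(2/3)*x/2) + C3*airybi(-2^(2/3)*x/2), x)


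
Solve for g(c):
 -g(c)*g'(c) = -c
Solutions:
 g(c) = -sqrt(C1 + c^2)
 g(c) = sqrt(C1 + c^2)


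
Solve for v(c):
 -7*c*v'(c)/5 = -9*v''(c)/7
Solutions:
 v(c) = C1 + C2*erfi(7*sqrt(10)*c/30)


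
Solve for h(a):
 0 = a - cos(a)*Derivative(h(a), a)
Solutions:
 h(a) = C1 + Integral(a/cos(a), a)


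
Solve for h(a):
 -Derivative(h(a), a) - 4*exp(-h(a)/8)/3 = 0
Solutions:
 h(a) = 8*log(C1 - a/6)


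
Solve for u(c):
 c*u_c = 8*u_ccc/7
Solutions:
 u(c) = C1 + Integral(C2*airyai(7^(1/3)*c/2) + C3*airybi(7^(1/3)*c/2), c)


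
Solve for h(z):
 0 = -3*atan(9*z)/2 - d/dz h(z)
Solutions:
 h(z) = C1 - 3*z*atan(9*z)/2 + log(81*z^2 + 1)/12


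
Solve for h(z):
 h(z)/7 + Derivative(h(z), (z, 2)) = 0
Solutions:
 h(z) = C1*sin(sqrt(7)*z/7) + C2*cos(sqrt(7)*z/7)


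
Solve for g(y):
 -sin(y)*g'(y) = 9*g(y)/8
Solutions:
 g(y) = C1*(cos(y) + 1)^(9/16)/(cos(y) - 1)^(9/16)


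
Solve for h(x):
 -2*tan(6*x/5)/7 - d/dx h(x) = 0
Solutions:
 h(x) = C1 + 5*log(cos(6*x/5))/21


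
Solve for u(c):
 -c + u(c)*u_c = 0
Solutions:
 u(c) = -sqrt(C1 + c^2)
 u(c) = sqrt(C1 + c^2)


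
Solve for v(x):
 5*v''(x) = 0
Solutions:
 v(x) = C1 + C2*x


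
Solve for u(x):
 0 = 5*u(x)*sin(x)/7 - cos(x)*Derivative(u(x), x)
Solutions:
 u(x) = C1/cos(x)^(5/7)


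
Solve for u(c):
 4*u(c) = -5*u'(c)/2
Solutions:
 u(c) = C1*exp(-8*c/5)


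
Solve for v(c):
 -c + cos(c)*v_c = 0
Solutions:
 v(c) = C1 + Integral(c/cos(c), c)


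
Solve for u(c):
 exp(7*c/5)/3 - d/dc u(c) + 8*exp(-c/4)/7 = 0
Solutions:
 u(c) = C1 + 5*exp(7*c/5)/21 - 32*exp(-c/4)/7


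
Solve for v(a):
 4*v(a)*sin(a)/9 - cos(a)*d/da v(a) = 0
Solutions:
 v(a) = C1/cos(a)^(4/9)


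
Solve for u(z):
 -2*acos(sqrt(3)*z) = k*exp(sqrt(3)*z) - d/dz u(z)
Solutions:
 u(z) = C1 + sqrt(3)*k*exp(sqrt(3)*z)/3 + 2*z*acos(sqrt(3)*z) - 2*sqrt(3)*sqrt(1 - 3*z^2)/3


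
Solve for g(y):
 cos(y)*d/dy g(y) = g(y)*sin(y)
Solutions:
 g(y) = C1/cos(y)


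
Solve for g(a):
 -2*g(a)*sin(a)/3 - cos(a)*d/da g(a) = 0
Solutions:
 g(a) = C1*cos(a)^(2/3)


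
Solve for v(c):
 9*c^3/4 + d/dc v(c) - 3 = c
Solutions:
 v(c) = C1 - 9*c^4/16 + c^2/2 + 3*c


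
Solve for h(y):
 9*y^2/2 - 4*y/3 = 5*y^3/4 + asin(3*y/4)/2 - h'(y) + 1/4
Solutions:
 h(y) = C1 + 5*y^4/16 - 3*y^3/2 + 2*y^2/3 + y*asin(3*y/4)/2 + y/4 + sqrt(16 - 9*y^2)/6


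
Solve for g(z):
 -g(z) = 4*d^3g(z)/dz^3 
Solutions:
 g(z) = C3*exp(-2^(1/3)*z/2) + (C1*sin(2^(1/3)*sqrt(3)*z/4) + C2*cos(2^(1/3)*sqrt(3)*z/4))*exp(2^(1/3)*z/4)


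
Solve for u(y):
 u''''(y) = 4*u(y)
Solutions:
 u(y) = C1*exp(-sqrt(2)*y) + C2*exp(sqrt(2)*y) + C3*sin(sqrt(2)*y) + C4*cos(sqrt(2)*y)


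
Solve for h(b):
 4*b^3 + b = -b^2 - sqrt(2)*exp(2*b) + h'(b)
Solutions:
 h(b) = C1 + b^4 + b^3/3 + b^2/2 + sqrt(2)*exp(2*b)/2


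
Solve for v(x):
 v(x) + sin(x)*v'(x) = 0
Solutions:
 v(x) = C1*sqrt(cos(x) + 1)/sqrt(cos(x) - 1)


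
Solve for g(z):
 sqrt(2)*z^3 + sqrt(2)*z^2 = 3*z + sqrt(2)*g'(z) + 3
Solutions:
 g(z) = C1 + z^4/4 + z^3/3 - 3*sqrt(2)*z^2/4 - 3*sqrt(2)*z/2


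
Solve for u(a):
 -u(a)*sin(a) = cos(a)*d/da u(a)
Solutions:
 u(a) = C1*cos(a)


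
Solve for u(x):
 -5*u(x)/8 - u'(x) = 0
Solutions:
 u(x) = C1*exp(-5*x/8)


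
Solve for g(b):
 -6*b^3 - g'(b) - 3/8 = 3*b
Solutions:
 g(b) = C1 - 3*b^4/2 - 3*b^2/2 - 3*b/8


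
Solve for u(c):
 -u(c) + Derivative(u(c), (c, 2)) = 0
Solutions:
 u(c) = C1*exp(-c) + C2*exp(c)


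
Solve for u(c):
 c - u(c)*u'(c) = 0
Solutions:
 u(c) = -sqrt(C1 + c^2)
 u(c) = sqrt(C1 + c^2)


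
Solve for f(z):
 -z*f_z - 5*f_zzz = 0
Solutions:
 f(z) = C1 + Integral(C2*airyai(-5^(2/3)*z/5) + C3*airybi(-5^(2/3)*z/5), z)


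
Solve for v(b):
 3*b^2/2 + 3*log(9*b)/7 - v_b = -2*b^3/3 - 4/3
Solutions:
 v(b) = C1 + b^4/6 + b^3/2 + 3*b*log(b)/7 + 19*b/21 + 6*b*log(3)/7


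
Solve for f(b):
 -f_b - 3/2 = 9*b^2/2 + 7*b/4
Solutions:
 f(b) = C1 - 3*b^3/2 - 7*b^2/8 - 3*b/2


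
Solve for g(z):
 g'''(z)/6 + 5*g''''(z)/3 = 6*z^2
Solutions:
 g(z) = C1 + C2*z + C3*z^2 + C4*exp(-z/10) + 3*z^5/5 - 30*z^4 + 1200*z^3


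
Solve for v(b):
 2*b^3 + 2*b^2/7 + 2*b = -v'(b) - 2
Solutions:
 v(b) = C1 - b^4/2 - 2*b^3/21 - b^2 - 2*b


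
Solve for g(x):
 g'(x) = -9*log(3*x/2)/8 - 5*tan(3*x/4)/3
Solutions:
 g(x) = C1 - 9*x*log(x)/8 - 9*x*log(3)/8 + 9*x*log(2)/8 + 9*x/8 + 20*log(cos(3*x/4))/9


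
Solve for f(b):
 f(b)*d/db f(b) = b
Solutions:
 f(b) = -sqrt(C1 + b^2)
 f(b) = sqrt(C1 + b^2)


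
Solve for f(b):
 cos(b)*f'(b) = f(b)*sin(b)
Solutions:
 f(b) = C1/cos(b)


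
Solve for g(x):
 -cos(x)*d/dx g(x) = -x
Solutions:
 g(x) = C1 + Integral(x/cos(x), x)


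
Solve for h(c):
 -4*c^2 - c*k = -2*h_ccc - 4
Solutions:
 h(c) = C1 + C2*c + C3*c^2 + c^5/30 + c^4*k/48 - c^3/3


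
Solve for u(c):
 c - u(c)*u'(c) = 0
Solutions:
 u(c) = -sqrt(C1 + c^2)
 u(c) = sqrt(C1 + c^2)


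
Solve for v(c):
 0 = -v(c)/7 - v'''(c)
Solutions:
 v(c) = C3*exp(-7^(2/3)*c/7) + (C1*sin(sqrt(3)*7^(2/3)*c/14) + C2*cos(sqrt(3)*7^(2/3)*c/14))*exp(7^(2/3)*c/14)


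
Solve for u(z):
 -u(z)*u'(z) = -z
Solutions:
 u(z) = -sqrt(C1 + z^2)
 u(z) = sqrt(C1 + z^2)


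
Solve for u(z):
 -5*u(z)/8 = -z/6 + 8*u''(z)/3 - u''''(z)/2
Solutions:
 u(z) = C1*exp(-sqrt(6)*z*sqrt(16 + sqrt(301))/6) + C2*exp(sqrt(6)*z*sqrt(16 + sqrt(301))/6) + C3*sin(sqrt(6)*z*sqrt(-16 + sqrt(301))/6) + C4*cos(sqrt(6)*z*sqrt(-16 + sqrt(301))/6) + 4*z/15


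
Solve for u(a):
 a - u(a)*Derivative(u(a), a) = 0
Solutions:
 u(a) = -sqrt(C1 + a^2)
 u(a) = sqrt(C1 + a^2)


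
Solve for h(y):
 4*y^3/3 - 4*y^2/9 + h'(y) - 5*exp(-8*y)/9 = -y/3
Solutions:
 h(y) = C1 - y^4/3 + 4*y^3/27 - y^2/6 - 5*exp(-8*y)/72


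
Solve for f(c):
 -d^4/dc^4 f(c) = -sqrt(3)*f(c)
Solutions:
 f(c) = C1*exp(-3^(1/8)*c) + C2*exp(3^(1/8)*c) + C3*sin(3^(1/8)*c) + C4*cos(3^(1/8)*c)


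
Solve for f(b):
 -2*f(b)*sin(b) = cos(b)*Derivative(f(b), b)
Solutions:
 f(b) = C1*cos(b)^2


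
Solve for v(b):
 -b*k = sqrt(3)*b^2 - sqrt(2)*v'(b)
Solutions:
 v(b) = C1 + sqrt(6)*b^3/6 + sqrt(2)*b^2*k/4


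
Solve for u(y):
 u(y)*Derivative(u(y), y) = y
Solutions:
 u(y) = -sqrt(C1 + y^2)
 u(y) = sqrt(C1 + y^2)


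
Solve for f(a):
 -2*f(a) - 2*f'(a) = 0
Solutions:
 f(a) = C1*exp(-a)


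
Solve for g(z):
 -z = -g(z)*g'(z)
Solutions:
 g(z) = -sqrt(C1 + z^2)
 g(z) = sqrt(C1 + z^2)


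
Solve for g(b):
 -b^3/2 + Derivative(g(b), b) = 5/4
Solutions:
 g(b) = C1 + b^4/8 + 5*b/4


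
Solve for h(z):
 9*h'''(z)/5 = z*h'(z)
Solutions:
 h(z) = C1 + Integral(C2*airyai(15^(1/3)*z/3) + C3*airybi(15^(1/3)*z/3), z)


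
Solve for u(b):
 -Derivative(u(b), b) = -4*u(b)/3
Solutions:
 u(b) = C1*exp(4*b/3)


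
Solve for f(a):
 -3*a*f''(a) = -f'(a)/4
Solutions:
 f(a) = C1 + C2*a^(13/12)


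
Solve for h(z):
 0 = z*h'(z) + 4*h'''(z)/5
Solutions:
 h(z) = C1 + Integral(C2*airyai(-10^(1/3)*z/2) + C3*airybi(-10^(1/3)*z/2), z)


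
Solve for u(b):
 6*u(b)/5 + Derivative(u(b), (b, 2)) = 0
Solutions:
 u(b) = C1*sin(sqrt(30)*b/5) + C2*cos(sqrt(30)*b/5)


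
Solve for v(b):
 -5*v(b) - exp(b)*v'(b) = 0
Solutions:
 v(b) = C1*exp(5*exp(-b))


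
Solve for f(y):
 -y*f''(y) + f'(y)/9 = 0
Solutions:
 f(y) = C1 + C2*y^(10/9)


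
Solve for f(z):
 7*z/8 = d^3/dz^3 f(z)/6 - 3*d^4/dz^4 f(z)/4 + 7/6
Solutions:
 f(z) = C1 + C2*z + C3*z^2 + C4*exp(2*z/9) + 7*z^4/32 + 133*z^3/48


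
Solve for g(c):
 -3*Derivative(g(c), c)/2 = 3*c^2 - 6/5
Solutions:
 g(c) = C1 - 2*c^3/3 + 4*c/5


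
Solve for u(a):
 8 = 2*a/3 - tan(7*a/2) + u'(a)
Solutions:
 u(a) = C1 - a^2/3 + 8*a - 2*log(cos(7*a/2))/7


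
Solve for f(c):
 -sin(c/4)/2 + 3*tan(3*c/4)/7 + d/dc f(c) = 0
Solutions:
 f(c) = C1 + 4*log(cos(3*c/4))/7 - 2*cos(c/4)


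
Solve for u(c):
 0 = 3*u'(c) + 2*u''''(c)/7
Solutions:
 u(c) = C1 + C4*exp(-2^(2/3)*21^(1/3)*c/2) + (C2*sin(2^(2/3)*3^(5/6)*7^(1/3)*c/4) + C3*cos(2^(2/3)*3^(5/6)*7^(1/3)*c/4))*exp(2^(2/3)*21^(1/3)*c/4)


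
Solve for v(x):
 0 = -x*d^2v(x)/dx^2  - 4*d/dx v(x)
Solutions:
 v(x) = C1 + C2/x^3


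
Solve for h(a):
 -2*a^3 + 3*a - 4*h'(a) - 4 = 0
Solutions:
 h(a) = C1 - a^4/8 + 3*a^2/8 - a


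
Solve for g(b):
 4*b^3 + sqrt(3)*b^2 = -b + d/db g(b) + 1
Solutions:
 g(b) = C1 + b^4 + sqrt(3)*b^3/3 + b^2/2 - b


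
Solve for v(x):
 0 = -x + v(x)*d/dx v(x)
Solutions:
 v(x) = -sqrt(C1 + x^2)
 v(x) = sqrt(C1 + x^2)


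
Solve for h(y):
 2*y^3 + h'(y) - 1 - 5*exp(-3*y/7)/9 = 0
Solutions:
 h(y) = C1 - y^4/2 + y - 35*exp(-3*y/7)/27


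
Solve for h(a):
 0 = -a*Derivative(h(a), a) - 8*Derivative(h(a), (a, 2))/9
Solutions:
 h(a) = C1 + C2*erf(3*a/4)


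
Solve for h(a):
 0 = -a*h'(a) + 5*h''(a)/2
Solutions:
 h(a) = C1 + C2*erfi(sqrt(5)*a/5)


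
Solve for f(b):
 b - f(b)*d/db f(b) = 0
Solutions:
 f(b) = -sqrt(C1 + b^2)
 f(b) = sqrt(C1 + b^2)


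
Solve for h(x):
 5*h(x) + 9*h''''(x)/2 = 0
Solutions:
 h(x) = (C1*sin(2^(3/4)*sqrt(3)*5^(1/4)*x/6) + C2*cos(2^(3/4)*sqrt(3)*5^(1/4)*x/6))*exp(-2^(3/4)*sqrt(3)*5^(1/4)*x/6) + (C3*sin(2^(3/4)*sqrt(3)*5^(1/4)*x/6) + C4*cos(2^(3/4)*sqrt(3)*5^(1/4)*x/6))*exp(2^(3/4)*sqrt(3)*5^(1/4)*x/6)


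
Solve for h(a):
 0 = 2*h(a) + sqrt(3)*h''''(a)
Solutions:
 h(a) = (C1*sin(2^(3/4)*3^(7/8)*a/6) + C2*cos(2^(3/4)*3^(7/8)*a/6))*exp(-2^(3/4)*3^(7/8)*a/6) + (C3*sin(2^(3/4)*3^(7/8)*a/6) + C4*cos(2^(3/4)*3^(7/8)*a/6))*exp(2^(3/4)*3^(7/8)*a/6)


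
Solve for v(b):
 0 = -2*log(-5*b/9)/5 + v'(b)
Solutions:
 v(b) = C1 + 2*b*log(-b)/5 + 2*b*(-2*log(3) - 1 + log(5))/5


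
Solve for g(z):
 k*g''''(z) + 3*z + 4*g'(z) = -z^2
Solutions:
 g(z) = C1 + C2*exp(2^(2/3)*z*(-1/k)^(1/3)) + C3*exp(2^(2/3)*z*(-1/k)^(1/3)*(-1 + sqrt(3)*I)/2) + C4*exp(-2^(2/3)*z*(-1/k)^(1/3)*(1 + sqrt(3)*I)/2) - z^3/12 - 3*z^2/8


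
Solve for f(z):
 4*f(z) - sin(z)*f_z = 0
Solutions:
 f(z) = C1*(cos(z)^2 - 2*cos(z) + 1)/(cos(z)^2 + 2*cos(z) + 1)


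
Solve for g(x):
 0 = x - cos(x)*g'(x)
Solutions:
 g(x) = C1 + Integral(x/cos(x), x)


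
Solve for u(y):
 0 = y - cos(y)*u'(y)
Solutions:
 u(y) = C1 + Integral(y/cos(y), y)


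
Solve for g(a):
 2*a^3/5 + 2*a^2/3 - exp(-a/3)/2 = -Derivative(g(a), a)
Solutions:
 g(a) = C1 - a^4/10 - 2*a^3/9 - 3*exp(-a/3)/2


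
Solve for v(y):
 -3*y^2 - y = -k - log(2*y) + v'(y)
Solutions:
 v(y) = C1 + k*y - y^3 - y^2/2 + y*log(y) - y + y*log(2)


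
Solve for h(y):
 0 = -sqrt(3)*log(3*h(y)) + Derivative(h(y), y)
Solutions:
 -sqrt(3)*Integral(1/(log(_y) + log(3)), (_y, h(y)))/3 = C1 - y


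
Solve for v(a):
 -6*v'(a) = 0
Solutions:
 v(a) = C1


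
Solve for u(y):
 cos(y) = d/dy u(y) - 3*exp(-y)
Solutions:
 u(y) = C1 + sin(y) - 3*exp(-y)


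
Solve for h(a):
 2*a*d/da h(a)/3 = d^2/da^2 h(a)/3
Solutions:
 h(a) = C1 + C2*erfi(a)


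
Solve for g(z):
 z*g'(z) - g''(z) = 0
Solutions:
 g(z) = C1 + C2*erfi(sqrt(2)*z/2)


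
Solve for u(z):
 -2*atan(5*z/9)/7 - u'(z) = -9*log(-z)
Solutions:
 u(z) = C1 + 9*z*log(-z) - 2*z*atan(5*z/9)/7 - 9*z + 9*log(25*z^2 + 81)/35


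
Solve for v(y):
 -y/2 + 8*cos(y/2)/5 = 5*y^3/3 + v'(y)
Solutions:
 v(y) = C1 - 5*y^4/12 - y^2/4 + 16*sin(y/2)/5


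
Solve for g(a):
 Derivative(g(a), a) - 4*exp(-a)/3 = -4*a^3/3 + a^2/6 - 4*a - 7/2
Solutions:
 g(a) = C1 - a^4/3 + a^3/18 - 2*a^2 - 7*a/2 - 4*exp(-a)/3


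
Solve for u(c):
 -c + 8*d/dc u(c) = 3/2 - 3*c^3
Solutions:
 u(c) = C1 - 3*c^4/32 + c^2/16 + 3*c/16


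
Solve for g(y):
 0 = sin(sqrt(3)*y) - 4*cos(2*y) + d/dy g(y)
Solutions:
 g(y) = C1 + 2*sin(2*y) + sqrt(3)*cos(sqrt(3)*y)/3


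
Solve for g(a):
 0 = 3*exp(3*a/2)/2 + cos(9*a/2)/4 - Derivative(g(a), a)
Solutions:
 g(a) = C1 + exp(3*a/2) + sin(9*a/2)/18


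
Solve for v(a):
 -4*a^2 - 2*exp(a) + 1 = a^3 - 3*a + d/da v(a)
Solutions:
 v(a) = C1 - a^4/4 - 4*a^3/3 + 3*a^2/2 + a - 2*exp(a)


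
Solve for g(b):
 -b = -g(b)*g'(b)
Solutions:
 g(b) = -sqrt(C1 + b^2)
 g(b) = sqrt(C1 + b^2)


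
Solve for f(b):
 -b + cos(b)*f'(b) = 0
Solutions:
 f(b) = C1 + Integral(b/cos(b), b)


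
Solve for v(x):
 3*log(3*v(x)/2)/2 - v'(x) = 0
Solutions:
 2*Integral(1/(-log(_y) - log(3) + log(2)), (_y, v(x)))/3 = C1 - x


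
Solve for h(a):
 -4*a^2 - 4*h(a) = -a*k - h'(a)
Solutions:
 h(a) = C1*exp(4*a) - a^2 + a*k/4 - a/2 + k/16 - 1/8


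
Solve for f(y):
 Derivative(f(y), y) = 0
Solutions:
 f(y) = C1


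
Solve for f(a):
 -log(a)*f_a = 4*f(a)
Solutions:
 f(a) = C1*exp(-4*li(a))


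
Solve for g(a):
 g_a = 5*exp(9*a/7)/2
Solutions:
 g(a) = C1 + 35*exp(9*a/7)/18


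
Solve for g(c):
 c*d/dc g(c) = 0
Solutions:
 g(c) = C1


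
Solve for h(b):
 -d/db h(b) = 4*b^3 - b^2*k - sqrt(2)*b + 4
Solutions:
 h(b) = C1 - b^4 + b^3*k/3 + sqrt(2)*b^2/2 - 4*b


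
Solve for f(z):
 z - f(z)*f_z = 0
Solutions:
 f(z) = -sqrt(C1 + z^2)
 f(z) = sqrt(C1 + z^2)


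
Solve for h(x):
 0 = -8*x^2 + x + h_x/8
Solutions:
 h(x) = C1 + 64*x^3/3 - 4*x^2


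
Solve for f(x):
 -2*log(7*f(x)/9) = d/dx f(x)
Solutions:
 -Integral(1/(-log(_y) - log(7) + 2*log(3)), (_y, f(x)))/2 = C1 - x


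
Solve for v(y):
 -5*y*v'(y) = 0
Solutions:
 v(y) = C1


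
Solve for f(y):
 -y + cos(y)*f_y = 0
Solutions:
 f(y) = C1 + Integral(y/cos(y), y)


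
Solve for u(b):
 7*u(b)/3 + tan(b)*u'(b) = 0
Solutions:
 u(b) = C1/sin(b)^(7/3)


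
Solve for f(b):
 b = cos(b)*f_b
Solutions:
 f(b) = C1 + Integral(b/cos(b), b)


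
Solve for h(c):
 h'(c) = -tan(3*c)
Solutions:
 h(c) = C1 + log(cos(3*c))/3


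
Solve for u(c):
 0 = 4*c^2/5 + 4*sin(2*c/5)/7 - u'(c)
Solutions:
 u(c) = C1 + 4*c^3/15 - 10*cos(2*c/5)/7


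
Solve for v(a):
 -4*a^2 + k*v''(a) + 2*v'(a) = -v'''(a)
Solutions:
 v(a) = C1 + C2*exp(a*(-k + sqrt(k^2 - 8))/2) + C3*exp(-a*(k + sqrt(k^2 - 8))/2) + 2*a^3/3 - a^2*k + a*k^2 - 2*a


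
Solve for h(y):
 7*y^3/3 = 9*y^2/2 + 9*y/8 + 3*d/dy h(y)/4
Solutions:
 h(y) = C1 + 7*y^4/9 - 2*y^3 - 3*y^2/4


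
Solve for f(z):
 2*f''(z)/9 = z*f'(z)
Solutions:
 f(z) = C1 + C2*erfi(3*z/2)


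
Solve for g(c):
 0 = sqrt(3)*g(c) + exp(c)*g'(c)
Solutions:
 g(c) = C1*exp(sqrt(3)*exp(-c))


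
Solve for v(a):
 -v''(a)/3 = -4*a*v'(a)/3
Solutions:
 v(a) = C1 + C2*erfi(sqrt(2)*a)


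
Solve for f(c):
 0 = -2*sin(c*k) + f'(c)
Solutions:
 f(c) = C1 - 2*cos(c*k)/k


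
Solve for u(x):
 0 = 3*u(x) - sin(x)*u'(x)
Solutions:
 u(x) = C1*(cos(x) - 1)^(3/2)/(cos(x) + 1)^(3/2)


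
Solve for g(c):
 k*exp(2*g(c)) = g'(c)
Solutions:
 g(c) = log(-sqrt(-1/(C1 + c*k))) - log(2)/2
 g(c) = log(-1/(C1 + c*k))/2 - log(2)/2


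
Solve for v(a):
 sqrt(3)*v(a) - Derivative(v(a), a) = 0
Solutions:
 v(a) = C1*exp(sqrt(3)*a)


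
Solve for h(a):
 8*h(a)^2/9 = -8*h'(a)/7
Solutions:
 h(a) = 9/(C1 + 7*a)


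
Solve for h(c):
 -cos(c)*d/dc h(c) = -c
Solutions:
 h(c) = C1 + Integral(c/cos(c), c)


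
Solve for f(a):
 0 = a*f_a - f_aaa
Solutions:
 f(a) = C1 + Integral(C2*airyai(a) + C3*airybi(a), a)


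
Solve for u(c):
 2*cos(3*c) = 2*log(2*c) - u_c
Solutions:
 u(c) = C1 + 2*c*log(c) - 2*c + 2*c*log(2) - 2*sin(3*c)/3


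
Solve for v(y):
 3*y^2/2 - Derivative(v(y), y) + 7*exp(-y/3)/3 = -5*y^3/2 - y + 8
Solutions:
 v(y) = C1 + 5*y^4/8 + y^3/2 + y^2/2 - 8*y - 7*exp(-y/3)


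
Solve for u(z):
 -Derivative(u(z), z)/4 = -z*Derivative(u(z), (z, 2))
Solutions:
 u(z) = C1 + C2*z^(5/4)


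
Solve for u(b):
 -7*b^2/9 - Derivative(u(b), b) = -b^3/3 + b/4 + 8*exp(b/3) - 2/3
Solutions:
 u(b) = C1 + b^4/12 - 7*b^3/27 - b^2/8 + 2*b/3 - 24*exp(b/3)


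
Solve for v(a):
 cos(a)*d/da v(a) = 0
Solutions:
 v(a) = C1


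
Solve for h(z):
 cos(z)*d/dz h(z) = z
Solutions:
 h(z) = C1 + Integral(z/cos(z), z)


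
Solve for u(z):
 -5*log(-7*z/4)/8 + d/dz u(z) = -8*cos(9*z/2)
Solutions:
 u(z) = C1 + 5*z*log(-z)/8 - 5*z*log(2)/4 - 5*z/8 + 5*z*log(7)/8 - 16*sin(9*z/2)/9


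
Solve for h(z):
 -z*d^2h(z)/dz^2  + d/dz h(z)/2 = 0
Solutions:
 h(z) = C1 + C2*z^(3/2)


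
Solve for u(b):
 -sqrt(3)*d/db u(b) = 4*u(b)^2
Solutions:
 u(b) = 3/(C1 + 4*sqrt(3)*b)


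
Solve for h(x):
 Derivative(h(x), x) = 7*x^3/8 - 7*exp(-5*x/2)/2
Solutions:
 h(x) = C1 + 7*x^4/32 + 7*exp(-5*x/2)/5


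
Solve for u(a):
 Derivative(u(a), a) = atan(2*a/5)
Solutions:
 u(a) = C1 + a*atan(2*a/5) - 5*log(4*a^2 + 25)/4


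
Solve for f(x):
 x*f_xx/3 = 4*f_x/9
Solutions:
 f(x) = C1 + C2*x^(7/3)


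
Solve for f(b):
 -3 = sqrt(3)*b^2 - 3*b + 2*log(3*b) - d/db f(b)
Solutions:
 f(b) = C1 + sqrt(3)*b^3/3 - 3*b^2/2 + 2*b*log(b) + b + b*log(9)


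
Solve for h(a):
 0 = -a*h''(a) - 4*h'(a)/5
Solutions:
 h(a) = C1 + C2*a^(1/5)


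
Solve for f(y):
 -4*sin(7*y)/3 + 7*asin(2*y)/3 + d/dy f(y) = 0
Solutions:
 f(y) = C1 - 7*y*asin(2*y)/3 - 7*sqrt(1 - 4*y^2)/6 - 4*cos(7*y)/21


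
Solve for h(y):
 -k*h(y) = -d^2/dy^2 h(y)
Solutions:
 h(y) = C1*exp(-sqrt(k)*y) + C2*exp(sqrt(k)*y)


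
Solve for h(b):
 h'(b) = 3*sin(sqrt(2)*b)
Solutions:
 h(b) = C1 - 3*sqrt(2)*cos(sqrt(2)*b)/2


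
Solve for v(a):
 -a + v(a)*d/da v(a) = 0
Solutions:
 v(a) = -sqrt(C1 + a^2)
 v(a) = sqrt(C1 + a^2)


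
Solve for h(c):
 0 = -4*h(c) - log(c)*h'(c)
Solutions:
 h(c) = C1*exp(-4*li(c))


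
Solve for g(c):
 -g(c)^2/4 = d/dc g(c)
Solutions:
 g(c) = 4/(C1 + c)


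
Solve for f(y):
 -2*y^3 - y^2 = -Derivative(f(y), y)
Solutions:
 f(y) = C1 + y^4/2 + y^3/3


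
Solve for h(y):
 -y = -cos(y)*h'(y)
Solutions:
 h(y) = C1 + Integral(y/cos(y), y)


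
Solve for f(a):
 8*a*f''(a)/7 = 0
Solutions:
 f(a) = C1 + C2*a


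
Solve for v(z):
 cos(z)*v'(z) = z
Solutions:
 v(z) = C1 + Integral(z/cos(z), z)


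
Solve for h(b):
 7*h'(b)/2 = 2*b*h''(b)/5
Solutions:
 h(b) = C1 + C2*b^(39/4)


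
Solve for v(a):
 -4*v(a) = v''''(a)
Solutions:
 v(a) = (C1*sin(a) + C2*cos(a))*exp(-a) + (C3*sin(a) + C4*cos(a))*exp(a)


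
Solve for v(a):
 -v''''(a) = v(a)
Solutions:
 v(a) = (C1*sin(sqrt(2)*a/2) + C2*cos(sqrt(2)*a/2))*exp(-sqrt(2)*a/2) + (C3*sin(sqrt(2)*a/2) + C4*cos(sqrt(2)*a/2))*exp(sqrt(2)*a/2)


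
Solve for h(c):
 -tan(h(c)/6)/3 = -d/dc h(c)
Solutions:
 h(c) = -6*asin(C1*exp(c/18)) + 6*pi
 h(c) = 6*asin(C1*exp(c/18))


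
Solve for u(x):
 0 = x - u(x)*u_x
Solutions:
 u(x) = -sqrt(C1 + x^2)
 u(x) = sqrt(C1 + x^2)


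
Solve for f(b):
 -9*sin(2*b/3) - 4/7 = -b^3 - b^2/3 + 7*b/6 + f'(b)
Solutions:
 f(b) = C1 + b^4/4 + b^3/9 - 7*b^2/12 - 4*b/7 + 27*cos(2*b/3)/2


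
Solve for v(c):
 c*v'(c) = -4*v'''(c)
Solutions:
 v(c) = C1 + Integral(C2*airyai(-2^(1/3)*c/2) + C3*airybi(-2^(1/3)*c/2), c)


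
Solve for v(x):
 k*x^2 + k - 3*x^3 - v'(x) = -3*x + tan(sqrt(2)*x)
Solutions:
 v(x) = C1 + k*x^3/3 + k*x - 3*x^4/4 + 3*x^2/2 + sqrt(2)*log(cos(sqrt(2)*x))/2


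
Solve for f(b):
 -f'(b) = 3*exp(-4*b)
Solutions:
 f(b) = C1 + 3*exp(-4*b)/4


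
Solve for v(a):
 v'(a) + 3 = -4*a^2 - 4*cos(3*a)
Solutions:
 v(a) = C1 - 4*a^3/3 - 3*a - 4*sin(3*a)/3


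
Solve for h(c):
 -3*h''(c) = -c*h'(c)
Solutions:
 h(c) = C1 + C2*erfi(sqrt(6)*c/6)


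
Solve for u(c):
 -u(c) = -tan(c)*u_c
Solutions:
 u(c) = C1*sin(c)
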